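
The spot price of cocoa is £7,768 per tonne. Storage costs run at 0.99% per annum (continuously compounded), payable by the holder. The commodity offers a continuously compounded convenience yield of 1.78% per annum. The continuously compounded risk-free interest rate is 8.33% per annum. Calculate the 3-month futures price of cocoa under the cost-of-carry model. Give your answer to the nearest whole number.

£7,916 per tonne

Net carry = r + u − y = 0.0833 + 0.0099 − 0.0178 = 0.0754
F = S·e^((r+u−y)T) = 7768 · e^(0.0754 × 3/12) = 7768 · e^0.018850
= 7768 × 1.019029 = £7,916 per tonne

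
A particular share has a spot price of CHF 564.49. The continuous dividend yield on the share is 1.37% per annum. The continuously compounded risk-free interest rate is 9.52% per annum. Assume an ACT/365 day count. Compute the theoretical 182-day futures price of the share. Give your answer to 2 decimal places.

F = S·e^((r − q)T) = 564.49 · e^((0.0952 − 0.0137) × 182/365)
= 564.49 · e^0.040638 = 564.49 × 1.041475
F = CHF 587.90

CHF 587.90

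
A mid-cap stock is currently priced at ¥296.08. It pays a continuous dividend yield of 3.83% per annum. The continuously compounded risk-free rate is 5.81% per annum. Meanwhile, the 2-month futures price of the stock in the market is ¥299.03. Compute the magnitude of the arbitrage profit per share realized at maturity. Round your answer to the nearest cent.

Fair futures: F* = S·e^(carry·T), with carry = (r − q) = 0.0581 − 0.0383 = 0.0198
F* = 296.08 · e^(0.0198 × 2/12) = 296.08 · e^0.003300 = 296.08 × 1.003305 = ¥297.0585
Market ¥299.03 > fair ¥297.0585: forward overpriced → cash-and-carry (buy spot, short the forward).
At maturity, profit = |F_mkt − F*| = |299.03 − 297.0585| = ¥1.97 per share

¥1.97 per share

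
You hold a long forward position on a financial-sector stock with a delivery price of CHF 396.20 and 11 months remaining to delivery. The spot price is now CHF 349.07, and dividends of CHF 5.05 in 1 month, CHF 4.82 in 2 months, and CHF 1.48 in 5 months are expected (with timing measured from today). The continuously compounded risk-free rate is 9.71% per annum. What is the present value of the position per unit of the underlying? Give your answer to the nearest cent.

PV(remaining dividends) I = 5.05·e^(−0.0971·1/12) + 4.82·e^(−0.0971·2/12) + 1.48·e^(−0.0971·5/12) = 11.1732
Current forward F = (S − I)·e^(rT) = (349.07 − 11.1732)·e^(0.0971·11/12) = 337.8968 × 1.093090 = 369.3516
Value (long) = (F − K)·e^(−rT) = (369.3516 − 396.20) × 0.914838 = -24.5619
Value = -CHF 24.56

-CHF 24.56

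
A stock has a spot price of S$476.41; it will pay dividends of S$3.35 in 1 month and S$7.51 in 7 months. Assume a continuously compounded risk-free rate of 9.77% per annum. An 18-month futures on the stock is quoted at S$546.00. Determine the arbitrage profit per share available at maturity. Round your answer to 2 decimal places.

S$6.46 per share

PV(dividends) I = 3.35·e^(−0.0977·1/12) + 7.51·e^(−0.0977·7/12) = 10.4168
Fair futures F* = (S − I)·e^(rT) = (476.41 − 10.4168)·e^0.146550 = 465.9932 × 1.157833 = 539.5423
Market S$546.00 > fair 539.5423: forward overpriced → cash-and-carry (borrow at r, buy the stock and collect the dividends, short the forward).
Profit at T = |F_mkt − F*| = |546.00 − 539.5423| = S$6.46 per share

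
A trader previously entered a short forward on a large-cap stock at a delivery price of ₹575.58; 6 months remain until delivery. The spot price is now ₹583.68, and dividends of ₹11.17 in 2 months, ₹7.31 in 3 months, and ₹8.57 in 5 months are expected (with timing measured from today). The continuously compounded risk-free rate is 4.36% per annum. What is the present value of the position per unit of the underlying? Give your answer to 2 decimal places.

₹6.22

PV(remaining dividends) I = 11.17·e^(−0.0436·2/12) + 7.31·e^(−0.0436·3/12) + 8.57·e^(−0.0436·5/12) = 26.7356
Current forward F = (S − I)·e^(rT) = (583.68 − 26.7356)·e^(0.0436·6/12) = 556.9444 × 1.022039 = 569.2189
Value (long) = (F − K)·e^(−rT) = (569.2189 − 575.58) × 0.978436 = -6.2239
Short position value = −(long value) = ₹6.22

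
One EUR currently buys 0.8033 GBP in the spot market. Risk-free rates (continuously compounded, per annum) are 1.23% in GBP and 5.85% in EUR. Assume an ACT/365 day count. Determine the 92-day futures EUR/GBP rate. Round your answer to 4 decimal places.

F = S·e^((r_GBP − r_EUR)T) = 0.8033 · e^((0.0123 − 0.0585) × 92/365)
= 0.8033 · e^-0.011645 = 0.8033 × 0.988423
F = 0.7940 GBP per EUR

0.7940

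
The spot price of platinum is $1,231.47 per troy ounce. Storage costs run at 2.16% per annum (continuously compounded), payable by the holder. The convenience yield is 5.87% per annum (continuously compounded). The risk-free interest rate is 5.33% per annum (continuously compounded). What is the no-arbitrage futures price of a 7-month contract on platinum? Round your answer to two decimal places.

$1,243.16 per troy ounce

Net carry = r + u − y = 0.0533 + 0.0216 − 0.0587 = 0.0162
F = S·e^((r+u−y)T) = 1231.47 · e^(0.0162 × 7/12) = 1231.47 · e^0.00945000
= 1231.47 × 1.00949479 = $1,243.16 per troy ounce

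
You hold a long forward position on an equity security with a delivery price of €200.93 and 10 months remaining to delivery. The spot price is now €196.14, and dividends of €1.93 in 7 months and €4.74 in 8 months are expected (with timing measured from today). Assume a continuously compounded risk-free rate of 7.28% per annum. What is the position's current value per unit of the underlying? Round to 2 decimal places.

PV(remaining dividends) I = 1.93·e^(−0.0728·7/12) + 4.74·e^(−0.0728·8/12) = 6.3652
Current forward F = (S − I)·e^(rT) = (196.14 − 6.3652)·e^(0.0728·10/12) = 189.7748 × 1.062545 = 201.6443
Value (long) = (F − K)·e^(−rT) = (201.6443 − 200.93) × 0.941137 = 0.6723
Value = €0.67

€0.67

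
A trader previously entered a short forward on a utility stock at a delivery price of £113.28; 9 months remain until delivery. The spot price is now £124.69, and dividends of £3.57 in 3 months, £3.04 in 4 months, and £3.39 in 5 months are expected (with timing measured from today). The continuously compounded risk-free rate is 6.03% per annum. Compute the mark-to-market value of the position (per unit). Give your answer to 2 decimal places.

-£6.62

PV(remaining dividends) I = 3.57·e^(−0.0603·3/12) + 3.04·e^(−0.0603·4/12) + 3.39·e^(−0.0603·5/12) = 9.8020
Current forward F = (S − I)·e^(rT) = (124.69 − 9.8020)·e^(0.0603·9/12) = 114.8880 × 1.046263 = 120.2031
Value (long) = (F − K)·e^(−rT) = (120.2031 − 113.28) × 0.955782 = 6.6170
Short position value = −(long value) = -£6.62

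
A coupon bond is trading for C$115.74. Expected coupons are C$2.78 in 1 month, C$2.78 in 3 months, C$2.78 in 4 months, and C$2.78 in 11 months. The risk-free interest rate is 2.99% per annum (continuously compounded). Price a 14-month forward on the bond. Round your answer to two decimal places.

C$108.47

PV(coupons) I = 2.78·e^(−0.0299·1/12) + 2.78·e^(−0.0299·3/12) + 2.78·e^(−0.0299·4/12) + 2.78·e^(−0.0299·11/12)
I = 2.7731 + 2.7593 + 2.7524 + 2.7048 = 10.9896
F = (S − I)·e^(rT) = (115.74 − 10.9896) · e^(0.0299·14/12)
= 104.7504 · e^0.034883 = 104.7504 × 1.035499 = C$108.47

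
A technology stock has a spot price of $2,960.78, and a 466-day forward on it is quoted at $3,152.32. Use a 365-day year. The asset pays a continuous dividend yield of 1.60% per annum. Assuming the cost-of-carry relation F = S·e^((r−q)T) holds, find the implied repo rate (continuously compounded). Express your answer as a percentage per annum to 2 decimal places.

6.51%

From F = S·e^((r−q)T): (r − q) = ln(F/S)/T
ln(3152.32/2960.78) = ln(1.064692) = 0.062686
(r − q) = 0.062686 / (466/365) = 0.049100
r = ln(F/S)/T + q = 0.049100 + 0.0160 = 0.065100
r = 6.51%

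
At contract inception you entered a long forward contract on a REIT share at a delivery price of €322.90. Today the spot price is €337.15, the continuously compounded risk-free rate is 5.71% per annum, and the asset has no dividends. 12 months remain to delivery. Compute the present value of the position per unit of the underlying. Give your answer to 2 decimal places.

Current fair forward for the remaining 12 months: F = S·e^(r·T), r = 0.0571
F = 337.15 · e^(0.0571 × 12/12) = 337.15 × 1.058762 = 356.9616
Value of long forward = (F − K)·e^(−rT) = (356.9616 − 322.90) · e^(−0.0571·12/12)
= 34.0616 × 0.944500 = 32.17

€32.17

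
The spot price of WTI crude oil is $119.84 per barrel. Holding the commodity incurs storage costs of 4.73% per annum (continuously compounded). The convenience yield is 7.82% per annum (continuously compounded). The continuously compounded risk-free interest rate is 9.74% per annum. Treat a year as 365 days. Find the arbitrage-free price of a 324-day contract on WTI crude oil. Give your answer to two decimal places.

Net carry = r + u − y = 0.0974 + 0.0473 − 0.0782 = 0.0665
F = S·e^((r+u−y)T) = 119.84 · e^(0.0665 × 324/365) = 119.84 · e^0.059030
= 119.84 × 1.060807 = $127.13 per barrel

$127.13 per barrel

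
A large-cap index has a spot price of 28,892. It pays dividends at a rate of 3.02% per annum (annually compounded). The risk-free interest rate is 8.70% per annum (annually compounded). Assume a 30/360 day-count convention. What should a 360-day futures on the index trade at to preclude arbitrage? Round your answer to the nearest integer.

F = S · (1+r)^T / (1+q)^T
= 28892 × 1.087000 / 1.030200 = 28892 × 1.055135
F = 30,485

30,485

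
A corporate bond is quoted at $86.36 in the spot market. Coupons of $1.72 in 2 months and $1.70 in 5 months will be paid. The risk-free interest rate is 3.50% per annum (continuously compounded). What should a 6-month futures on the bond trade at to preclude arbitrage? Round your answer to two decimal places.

PV(coupons) I = 1.72·e^(−0.0350·2/12) + 1.70·e^(−0.0350·5/12)
I = 1.7100 + 1.6754 = 3.3854
F = (S − I)·e^(rT) = (86.36 − 3.3854) · e^(0.0350·6/12)
= 82.9746 · e^0.017500 = 82.9746 × 1.017654 = $84.44

$84.44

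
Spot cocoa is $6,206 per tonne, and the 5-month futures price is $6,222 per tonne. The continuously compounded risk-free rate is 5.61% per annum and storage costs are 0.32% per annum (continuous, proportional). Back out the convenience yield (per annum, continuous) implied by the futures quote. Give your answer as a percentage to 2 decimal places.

5.31%

F = S·e^((r+u−y)T) ⇒ (r+u−y) = ln(F/S)/T
ln(6222/6206) = 0.002575; /T ⇒ 0.006180
y = r + u − ln(F/S)/T = 0.0561 + 0.0032 − 0.006180 = 0.053120
y = 5.31%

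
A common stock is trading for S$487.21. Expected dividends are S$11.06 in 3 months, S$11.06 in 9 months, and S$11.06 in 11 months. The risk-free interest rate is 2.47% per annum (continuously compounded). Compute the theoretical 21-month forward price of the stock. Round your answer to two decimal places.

PV(dividends) I = 11.06·e^(−0.0247·3/12) + 11.06·e^(−0.0247·9/12) + 11.06·e^(−0.0247·11/12)
I = 10.9919 + 10.8570 + 10.8124 = 32.6613
F = (S − I)·e^(rT) = (487.21 − 32.6613) · e^(0.0247·21/12)
= 454.5487 · e^0.043225 = 454.5487 × 1.044173 = S$474.63

S$474.63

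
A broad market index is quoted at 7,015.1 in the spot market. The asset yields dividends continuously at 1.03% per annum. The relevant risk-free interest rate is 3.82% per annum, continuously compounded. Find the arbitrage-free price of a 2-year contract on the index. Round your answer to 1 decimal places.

F = S·e^((r − q)T) = 7015.1 · e^((0.0382 − 0.0103) × 2)
= 7015.1 · e^0.055800 = 7015.1 × 1.057386
F = 7,417.7

7,417.7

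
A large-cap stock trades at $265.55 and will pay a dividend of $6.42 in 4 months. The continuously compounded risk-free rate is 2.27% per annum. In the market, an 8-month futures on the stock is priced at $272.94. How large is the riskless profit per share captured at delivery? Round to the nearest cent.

PV(dividends) I = 6.42·e^(−0.0227·4/12) = 6.3716
Fair futures F* = (S − I)·e^(rT) = (265.55 − 6.3716)·e^0.015133 = 259.1784 × 1.015248 = 263.1304
Market $272.94 > fair 263.1304: forward overpriced → cash-and-carry (borrow at r, buy the stock and collect the dividends, short the forward).
Profit at T = |F_mkt − F*| = |272.94 − 263.1304| = $9.81 per share

$9.81 per share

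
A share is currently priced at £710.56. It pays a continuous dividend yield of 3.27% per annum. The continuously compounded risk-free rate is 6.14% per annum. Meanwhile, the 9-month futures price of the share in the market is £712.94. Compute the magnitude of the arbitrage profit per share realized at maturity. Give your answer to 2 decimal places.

£13.08 per share

Fair futures: F* = S·e^(carry·T), with carry = (r − q) = 0.0614 − 0.0327 = 0.0287
F* = 710.56 · e^(0.0287 × 9/12) = 710.56 · e^0.021525 = 710.56 × 1.021758 = £726.0204
Market £712.94 < fair £726.0204: forward underpriced → reverse cash-and-carry (short spot, go long the forward).
At maturity, profit = |F_mkt − F*| = |712.94 − 726.0204| = £13.08 per share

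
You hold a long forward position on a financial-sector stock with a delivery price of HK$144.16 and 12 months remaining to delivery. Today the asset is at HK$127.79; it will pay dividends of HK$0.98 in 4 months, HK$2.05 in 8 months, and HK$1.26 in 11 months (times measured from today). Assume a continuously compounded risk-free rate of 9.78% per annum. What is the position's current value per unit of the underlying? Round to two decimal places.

PV(remaining dividends) I = 0.98·e^(−0.0978·4/12) + 2.05·e^(−0.0978·8/12) + 1.26·e^(−0.0978·11/12) = 4.0211
Current forward F = (S − I)·e^(rT) = (127.79 − 4.0211)·e^(0.0978·12/12) = 123.7689 × 1.102742 = 136.4852
Value (long) = (F − K)·e^(−rT) = (136.4852 − 144.16) × 0.906830 = -6.9597
Value = -HK$6.96

-HK$6.96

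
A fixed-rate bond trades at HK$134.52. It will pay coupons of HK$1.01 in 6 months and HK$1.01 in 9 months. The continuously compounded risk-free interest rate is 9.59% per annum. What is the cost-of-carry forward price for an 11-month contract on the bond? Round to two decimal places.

PV(coupons) I = 1.01·e^(−0.0959·6/12) + 1.01·e^(−0.0959·9/12)
I = 0.9627 + 0.9399 = 1.9026
F = (S − I)·e^(rT) = (134.52 − 1.9026) · e^(0.0959·11/12)
= 132.6174 · e^0.087908 = 132.6174 × 1.091888 = HK$144.80

HK$144.80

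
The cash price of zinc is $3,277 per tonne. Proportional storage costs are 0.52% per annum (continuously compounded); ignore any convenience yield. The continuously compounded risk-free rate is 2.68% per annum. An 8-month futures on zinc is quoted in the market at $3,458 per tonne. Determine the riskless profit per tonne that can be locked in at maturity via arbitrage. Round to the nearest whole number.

Fair futures: F* = S·e^(carry·T), with carry = (r + u) = 0.0268 + 0.0052 = 0.0320
F* = 3277 · e^(0.0320 × 8/12) = 3277 · e^0.021333 = 3277 × 1.021562 = $3347.6587
Market $3458 > fair $3347.6587: forward overpriced → cash-and-carry (buy spot, short the forward).
At maturity, profit = |F_mkt − F*| = |3458 − 3347.6587| = $110 per tonne

$110 per tonne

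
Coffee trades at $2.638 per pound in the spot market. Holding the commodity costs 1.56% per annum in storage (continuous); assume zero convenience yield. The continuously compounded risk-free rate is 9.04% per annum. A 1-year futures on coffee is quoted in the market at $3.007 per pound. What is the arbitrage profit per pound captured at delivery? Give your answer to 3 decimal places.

$0.074 per pound

Fair futures: F* = S·e^(carry·T), with carry = (r + u) = 0.0904 + 0.0156 = 0.1060
F* = 2.638 · e^(0.1060 × 1) = 2.638 · e^0.106000 = 2.638 × 1.111822 = $2.9330
Market $3.007 > fair $2.9330: forward overpriced → cash-and-carry (buy spot, short the forward).
At maturity, profit = |F_mkt − F*| = |3.007 − 2.9330| = $0.074 per pound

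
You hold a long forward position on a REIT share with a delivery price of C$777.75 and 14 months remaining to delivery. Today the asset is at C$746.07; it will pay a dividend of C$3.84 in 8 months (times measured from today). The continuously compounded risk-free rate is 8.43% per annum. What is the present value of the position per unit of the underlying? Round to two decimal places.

C$37.54

PV(remaining dividends) I = 3.84·e^(−0.0843·8/12) = 3.6301
Current forward F = (S − I)·e^(rT) = (746.07 − 3.6301)·e^(0.0843·14/12) = 742.4399 × 1.103349 = 819.1703
Value (long) = (F − K)·e^(−rT) = (819.1703 − 777.75) × 0.906332 = 37.5405
Value = C$37.54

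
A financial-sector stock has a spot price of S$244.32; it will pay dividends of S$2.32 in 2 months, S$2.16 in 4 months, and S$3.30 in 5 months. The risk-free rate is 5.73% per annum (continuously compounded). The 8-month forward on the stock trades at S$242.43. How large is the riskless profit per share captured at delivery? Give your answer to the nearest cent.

S$3.47 per share

PV(dividends) I = 2.32·e^(−0.0573·2/12) + 2.16·e^(−0.0573·4/12) + 3.30·e^(−0.0573·5/12) = 7.6392
Fair forward F* = (S − I)·e^(rT) = (244.32 − 7.6392)·e^0.038200 = 236.6808 × 1.038939 = 245.8969
Market S$242.43 < fair 245.8969: forward underpriced → reverse cash-and-carry (short the stock, invest proceeds at r, pay the dividends, go long the forward).
Profit at T = |F_mkt − F*| = |242.43 − 245.8969| = S$3.47 per share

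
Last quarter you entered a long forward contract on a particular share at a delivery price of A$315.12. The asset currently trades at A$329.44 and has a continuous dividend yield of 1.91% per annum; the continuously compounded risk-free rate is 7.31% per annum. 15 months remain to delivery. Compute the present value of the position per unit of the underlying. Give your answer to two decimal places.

A$34.07

Current fair forward for the remaining 15 months: F = S·e^((r − q)·T), (r − q) = 0.0731 − 0.0191 = 0.0540
F = 329.44 · e^(0.0540 × 15/12) = 329.44 × 1.069830 = 352.4448
Value of long forward = (F − K)·e^(−rT) = (352.4448 − 315.12) · e^(−0.0731·15/12)
= 37.3248 × 0.912675 = 34.07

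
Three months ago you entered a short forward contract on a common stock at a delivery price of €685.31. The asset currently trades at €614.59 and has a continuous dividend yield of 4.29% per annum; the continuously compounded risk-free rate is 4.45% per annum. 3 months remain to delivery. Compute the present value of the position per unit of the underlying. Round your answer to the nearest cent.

Current fair forward for the remaining 3 months: F = S·e^((r − q)·T), (r − q) = 0.0445 − 0.0429 = 0.0016
F = 614.59 · e^(0.0016 × 3/12) = 614.59 × 1.000400 = 614.8358
Value of long forward = (F − K)·e^(−rT) = (614.8358 − 685.31) · e^(−0.0445·3/12)
= -70.4742 × 0.988937 = -69.69
Short position value = −(long value) = €69.69

€69.69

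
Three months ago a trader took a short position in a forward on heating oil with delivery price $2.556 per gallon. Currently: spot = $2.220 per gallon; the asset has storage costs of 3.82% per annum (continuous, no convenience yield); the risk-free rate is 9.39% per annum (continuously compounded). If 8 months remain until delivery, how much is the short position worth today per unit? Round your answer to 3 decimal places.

$0.124 per gallon

Current fair forward for the remaining 8 months: F = S·e^((r + u)·T), (r + u) = 0.0939 + 0.0382 = 0.1321
F = 2.220 · e^(0.1321 × 8/12) = 2.220 × 1.092061 = 2.4244
Value of long forward = (F − K)·e^(−rT) = (2.4244 − 2.556) · e^(−0.0939·8/12)
= -0.1316 × 0.939319 = -0.124
Short position value = −(long value) = $0.124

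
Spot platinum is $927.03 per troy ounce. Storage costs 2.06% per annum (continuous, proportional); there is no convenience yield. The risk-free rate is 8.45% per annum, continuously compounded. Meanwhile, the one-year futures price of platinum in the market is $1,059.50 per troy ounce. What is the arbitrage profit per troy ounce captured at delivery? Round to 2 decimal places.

$29.73 per troy ounce

Fair futures: F* = S·e^(carry·T), with carry = (r + u) = 0.0845 + 0.0206 = 0.1051
F* = 927.03 · e^(0.1051 × 12/12) = 927.03 · e^0.105100 = 927.03 × 1.110822 = $1029.7653
Market $1059.50 > fair $1029.7653: forward overpriced → cash-and-carry (buy spot, short the forward).
At maturity, profit = |F_mkt − F*| = |1059.50 − 1029.7653| = $29.73 per troy ounce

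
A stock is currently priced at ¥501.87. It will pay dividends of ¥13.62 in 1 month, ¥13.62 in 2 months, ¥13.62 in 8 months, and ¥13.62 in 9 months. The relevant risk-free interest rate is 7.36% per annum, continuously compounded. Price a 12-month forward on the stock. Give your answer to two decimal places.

¥483.32

PV(dividends) I = 13.62·e^(−0.0736·1/12) + 13.62·e^(−0.0736·2/12) + 13.62·e^(−0.0736·8/12) + 13.62·e^(−0.0736·9/12)
I = 13.5367 + 13.4539 + 12.9678 + 12.8885 = 52.8469
F = (S − I)·e^(rT) = (501.87 − 52.8469) · e^(0.0736·12/12)
= 449.0231 · e^0.073600 = 449.0231 × 1.076376 = ¥483.32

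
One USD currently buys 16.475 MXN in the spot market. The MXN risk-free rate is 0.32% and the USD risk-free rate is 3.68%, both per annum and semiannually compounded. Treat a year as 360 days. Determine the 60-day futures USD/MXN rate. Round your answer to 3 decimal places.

16.384

By covered interest parity, F = S · (1+r_MXN/2)^(2T) / (1+r_USD/2)^(2T)
= 16.475 × 1.000533 / 1.006096 = 16.475 × 0.994471
F = 16.384 MXN per USD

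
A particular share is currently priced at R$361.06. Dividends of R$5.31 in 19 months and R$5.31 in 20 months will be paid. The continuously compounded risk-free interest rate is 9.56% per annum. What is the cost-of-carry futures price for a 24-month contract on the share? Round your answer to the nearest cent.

PV(dividends) I = 5.31·e^(−0.0956·19/12) + 5.31·e^(−0.0956·20/12)
I = 4.5641 + 4.5279 = 9.0920
F = (S − I)·e^(rT) = (361.06 − 9.0920) · e^(0.0956·24/12)
= 351.9680 · e^0.191200 = 351.9680 × 1.210702 = R$426.13

R$426.13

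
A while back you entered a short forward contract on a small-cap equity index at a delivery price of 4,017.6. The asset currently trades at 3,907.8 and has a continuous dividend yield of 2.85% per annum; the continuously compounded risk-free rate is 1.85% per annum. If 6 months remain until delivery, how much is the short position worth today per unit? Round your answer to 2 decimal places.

128.10

Current fair forward for the remaining 6 months: F = S·e^((r − q)·T), (r − q) = 0.0185 − 0.0285 = -0.0100
F = 3907.8 · e^(-0.0100 × 6/12) = 3907.8 × 0.99501248 = 3888.3098
Value of long forward = (F − K)·e^(−rT) = (3888.3098 − 4017.6) · e^(−0.0185·6/12)
= -129.2902 × 0.99079265 = -128.10
Short position value = −(long value) = 128.10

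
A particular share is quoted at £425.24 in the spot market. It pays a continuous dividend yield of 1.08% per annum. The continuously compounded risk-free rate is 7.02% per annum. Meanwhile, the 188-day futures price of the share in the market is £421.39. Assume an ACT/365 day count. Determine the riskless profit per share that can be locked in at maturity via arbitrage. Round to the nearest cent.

£17.06 per share

Fair futures: F* = S·e^(carry·T), with carry = (r − q) = 0.0702 − 0.0108 = 0.0594
F* = 425.24 · e^(0.0594 × 188/365) = 425.24 · e^0.030595 = 425.24 × 1.031068 = £438.4514
Market £421.39 < fair £438.4514: forward underpriced → reverse cash-and-carry (short spot, go long the forward).
At maturity, profit = |F_mkt − F*| = |421.39 − 438.4514| = £17.06 per share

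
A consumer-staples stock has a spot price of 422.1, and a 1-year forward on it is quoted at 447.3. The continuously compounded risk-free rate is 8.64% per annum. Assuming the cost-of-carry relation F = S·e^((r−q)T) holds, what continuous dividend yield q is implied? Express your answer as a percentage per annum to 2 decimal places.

2.84%

From F = S·e^((r−q)T): (r − q) = ln(F/S)/T
ln(447.3/422.1) = ln(1.059701) = 0.057987
(r − q) = 0.057987 / (1) = 0.057987
q = r − ln(F/S)/T = 0.0864 − 0.057987 = 0.028413
q = 2.84%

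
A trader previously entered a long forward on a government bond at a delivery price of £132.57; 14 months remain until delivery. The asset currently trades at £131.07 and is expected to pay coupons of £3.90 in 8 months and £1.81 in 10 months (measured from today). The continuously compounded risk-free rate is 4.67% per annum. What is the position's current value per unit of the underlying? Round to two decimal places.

£0.01

PV(remaining coupons) I = 3.90·e^(−0.0467·8/12) + 1.81·e^(−0.0467·10/12) = 5.5214
Current forward F = (S − I)·e^(rT) = (131.07 − 5.5214)·e^(0.0467·14/12) = 125.5486 × 1.055995 = 132.5787
Value (long) = (F − K)·e^(−rT) = (132.5787 − 132.57) × 0.946974 = 0.0082
Value = £0.01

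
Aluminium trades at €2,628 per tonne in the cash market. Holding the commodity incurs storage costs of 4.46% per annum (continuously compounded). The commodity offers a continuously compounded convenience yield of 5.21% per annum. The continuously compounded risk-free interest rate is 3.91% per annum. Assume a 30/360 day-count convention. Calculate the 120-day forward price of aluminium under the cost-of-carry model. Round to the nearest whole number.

€2,656 per tonne

Net carry = r + u − y = 0.0391 + 0.0446 − 0.0521 = 0.0316
F = S·e^((r+u−y)T) = 2628 · e^(0.0316 × 120/360) = 2628 · e^0.010533
= 2628 × 1.010589 = €2,656 per tonne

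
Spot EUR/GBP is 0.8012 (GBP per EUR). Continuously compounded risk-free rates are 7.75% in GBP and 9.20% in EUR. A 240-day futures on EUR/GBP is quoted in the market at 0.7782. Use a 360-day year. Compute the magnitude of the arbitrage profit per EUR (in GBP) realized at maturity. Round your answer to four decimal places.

0.0153 per EUR (in GBP)

Fair futures: F* = S·e^(carry·T), with carry = (r_GBP − r_EUR) = 0.0775 − 0.0920 = -0.0145
F* = 0.8012 · e^(-0.0145 × 240/360) = 0.8012 · e^-0.009667 = 0.8012 × 0.990380 = 0.7935
Market 0.7782 < fair 0.7935: forward underpriced → reverse cash-and-carry (short spot, go long the forward).
At maturity, profit = |F_mkt − F*| = |0.7782 − 0.7935| = 0.0153 per EUR (in GBP)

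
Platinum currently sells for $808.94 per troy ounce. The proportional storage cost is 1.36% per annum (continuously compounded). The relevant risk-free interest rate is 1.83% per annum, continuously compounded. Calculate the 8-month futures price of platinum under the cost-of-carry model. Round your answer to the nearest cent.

Net carry = r + u − y = 0.0183 + 0.0136 − 0.0000 = 0.0319
F = S·e^((r+u−y)T) = 808.94 · e^(0.0319 × 8/12) = 808.94 · e^0.021267
= 808.94 × 1.021495 = $826.33 per troy ounce

$826.33 per troy ounce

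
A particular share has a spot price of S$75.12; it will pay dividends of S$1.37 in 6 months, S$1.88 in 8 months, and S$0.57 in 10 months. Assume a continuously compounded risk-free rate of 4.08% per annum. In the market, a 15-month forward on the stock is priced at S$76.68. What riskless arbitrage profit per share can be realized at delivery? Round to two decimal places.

S$1.55 per share

PV(dividends) I = 1.37·e^(−0.0408·6/12) + 1.88·e^(−0.0408·8/12) + 0.57·e^(−0.0408·10/12) = 3.7228
Fair forward F* = (S − I)·e^(rT) = (75.12 − 3.7228)·e^0.051000 = 71.3972 × 1.052323 = 75.1329
Market S$76.68 > fair 75.1329: forward overpriced → cash-and-carry (borrow at r, buy the stock and collect the dividends, short the forward).
Profit at T = |F_mkt − F*| = |76.68 − 75.1329| = S$1.55 per share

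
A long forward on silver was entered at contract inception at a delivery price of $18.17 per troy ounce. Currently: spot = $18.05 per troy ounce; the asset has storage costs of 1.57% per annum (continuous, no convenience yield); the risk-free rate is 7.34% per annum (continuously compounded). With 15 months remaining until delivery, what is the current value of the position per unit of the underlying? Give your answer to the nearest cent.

$1.83 per troy ounce

Current fair forward for the remaining 15 months: F = S·e^((r + u)·T), (r + u) = 0.0734 + 0.0157 = 0.0891
F = 18.05 · e^(0.0891 × 15/12) = 18.05 × 1.117814 = 20.1765
Value of long forward = (F − K)·e^(−rT) = (20.1765 − 18.17) · e^(−0.0734·15/12)
= 2.0065 × 0.912333 = 1.83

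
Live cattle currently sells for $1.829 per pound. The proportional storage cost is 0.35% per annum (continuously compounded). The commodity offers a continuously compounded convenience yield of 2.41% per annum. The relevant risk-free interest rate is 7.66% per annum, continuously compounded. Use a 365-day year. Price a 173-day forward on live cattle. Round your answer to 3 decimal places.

$1.878 per pound

Net carry = r + u − y = 0.0766 + 0.0035 − 0.0241 = 0.0560
F = S·e^((r+u−y)T) = 1.829 · e^(0.0560 × 173/365) = 1.829 · e^0.026542
= 1.829 × 1.026897 = $1.878 per pound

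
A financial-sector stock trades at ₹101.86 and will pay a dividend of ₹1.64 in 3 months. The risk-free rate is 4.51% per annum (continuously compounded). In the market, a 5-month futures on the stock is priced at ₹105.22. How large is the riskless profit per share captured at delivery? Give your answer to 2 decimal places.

₹3.08 per share

PV(dividends) I = 1.64·e^(−0.0451·3/12) = 1.6216
Fair futures F* = (S − I)·e^(rT) = (101.86 − 1.6216)·e^0.018792 = 100.2384 × 1.018970 = 102.1399
Market ₹105.22 > fair 102.1399: forward overpriced → cash-and-carry (borrow at r, buy the stock and collect the dividends, short the forward).
Profit at T = |F_mkt − F*| = |105.22 − 102.1399| = ₹3.08 per share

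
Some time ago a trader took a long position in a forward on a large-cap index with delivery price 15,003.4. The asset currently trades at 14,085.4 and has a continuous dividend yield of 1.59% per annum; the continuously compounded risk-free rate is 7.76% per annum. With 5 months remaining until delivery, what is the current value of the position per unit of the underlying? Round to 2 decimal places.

-533.66

Current fair forward for the remaining 5 months: F = S·e^((r − q)·T), (r − q) = 0.0776 − 0.0159 = 0.0617
F = 14085.4 · e^(0.0617 × 5/12) = 14085.4 × 1.02604164 = 14452.2069
Value of long forward = (F − K)·e^(−rT) = (14452.2069 − 15003.4) · e^(−0.0776·5/12)
= -551.1931 × 0.96818380 = -533.66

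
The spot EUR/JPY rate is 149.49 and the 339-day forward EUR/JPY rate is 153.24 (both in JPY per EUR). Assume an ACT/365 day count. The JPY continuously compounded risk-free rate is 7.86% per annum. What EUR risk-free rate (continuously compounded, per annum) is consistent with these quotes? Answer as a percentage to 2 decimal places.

5.19%

F = S·e^((r_JPY − r_EUR)T) ⇒ r_EUR = r_JPY − ln(F/S)/T
ln(153.24/149.49) = 0.024776; /(339/365) = 0.026676
r_EUR = 0.0786 − 0.026676 = 0.051924
r_EUR = 5.19%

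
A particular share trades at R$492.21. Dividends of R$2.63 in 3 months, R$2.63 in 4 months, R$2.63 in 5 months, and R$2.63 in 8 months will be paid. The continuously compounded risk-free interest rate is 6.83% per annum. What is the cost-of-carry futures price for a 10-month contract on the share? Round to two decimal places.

PV(dividends) I = 2.63·e^(−0.0683·3/12) + 2.63·e^(−0.0683·4/12) + 2.63·e^(−0.0683·5/12) + 2.63·e^(−0.0683·8/12)
I = 2.5855 + 2.5708 + 2.5562 + 2.5129 = 10.2254
F = (S − I)·e^(rT) = (492.21 − 10.2254) · e^(0.0683·10/12)
= 481.9846 · e^0.056917 = 481.9846 × 1.058568 = R$510.21

R$510.21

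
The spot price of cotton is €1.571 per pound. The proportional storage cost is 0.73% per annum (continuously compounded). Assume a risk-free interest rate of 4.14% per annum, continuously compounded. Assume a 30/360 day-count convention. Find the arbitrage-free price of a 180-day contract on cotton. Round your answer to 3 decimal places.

€1.610 per pound

Net carry = r + u − y = 0.0414 + 0.0073 − 0.0000 = 0.0487
F = S·e^((r+u−y)T) = 1.571 · e^(0.0487 × 180/360) = 1.571 · e^0.024350
= 1.571 × 1.024649 = €1.610 per pound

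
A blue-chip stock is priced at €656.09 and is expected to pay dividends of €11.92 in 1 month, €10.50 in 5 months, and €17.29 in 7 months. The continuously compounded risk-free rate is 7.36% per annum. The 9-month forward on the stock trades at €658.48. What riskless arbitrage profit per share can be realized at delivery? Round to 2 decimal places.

€5.94 per share

PV(dividends) I = 11.92·e^(−0.0736·1/12) + 10.50·e^(−0.0736·5/12) + 17.29·e^(−0.0736·7/12) = 38.5934
Fair forward F* = (S − I)·e^(rT) = (656.09 − 38.5934)·e^0.055200 = 617.4966 × 1.056752 = 652.5408
Market €658.48 > fair 652.5408: forward overpriced → cash-and-carry (borrow at r, buy the stock and collect the dividends, short the forward).
Profit at T = |F_mkt − F*| = |658.48 − 652.5408| = €5.94 per share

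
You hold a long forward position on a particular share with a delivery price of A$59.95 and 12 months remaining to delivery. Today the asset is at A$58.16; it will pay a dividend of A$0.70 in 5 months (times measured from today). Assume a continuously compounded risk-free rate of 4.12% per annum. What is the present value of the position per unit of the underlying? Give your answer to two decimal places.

PV(remaining dividends) I = 0.70·e^(−0.0412·5/12) = 0.6881
Current forward F = (S − I)·e^(rT) = (58.16 − 0.6881)·e^(0.0412·12/12) = 57.4719 × 1.042060 = 59.8892
Value (long) = (F − K)·e^(−rT) = (59.8892 − 59.95) × 0.959637 = -0.0583
Value = -A$0.06

-A$0.06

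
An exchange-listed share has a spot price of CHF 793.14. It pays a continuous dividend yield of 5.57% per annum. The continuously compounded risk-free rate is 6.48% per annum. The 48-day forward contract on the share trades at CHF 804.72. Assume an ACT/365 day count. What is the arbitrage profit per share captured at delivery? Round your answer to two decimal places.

CHF 10.63 per share

Fair forward: F* = S·e^(carry·T), with carry = (r − q) = 0.0648 − 0.0557 = 0.0091
F* = 793.14 · e^(0.0091 × 48/365) = 793.14 · e^0.001197 = 793.14 × 1.001198 = CHF 794.0902
Market CHF 804.72 > fair CHF 794.0902: forward overpriced → cash-and-carry (buy spot, short the forward).
At maturity, profit = |F_mkt − F*| = |804.72 − 794.0902| = CHF 10.63 per share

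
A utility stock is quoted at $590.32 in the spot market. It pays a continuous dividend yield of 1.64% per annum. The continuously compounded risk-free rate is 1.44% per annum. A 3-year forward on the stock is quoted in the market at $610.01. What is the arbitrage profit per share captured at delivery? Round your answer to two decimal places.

Fair forward: F* = S·e^(carry·T), with carry = (r − q) = 0.0144 − 0.0164 = -0.0020
F* = 590.32 · e^(-0.0020 × 3) = 590.32 · e^-0.006000 = 590.32 × 0.994018 = $586.7887
Market $610.01 > fair $586.7887: forward overpriced → cash-and-carry (buy spot, short the forward).
At maturity, profit = |F_mkt − F*| = |610.01 − 586.7887| = $23.22 per share

$23.22 per share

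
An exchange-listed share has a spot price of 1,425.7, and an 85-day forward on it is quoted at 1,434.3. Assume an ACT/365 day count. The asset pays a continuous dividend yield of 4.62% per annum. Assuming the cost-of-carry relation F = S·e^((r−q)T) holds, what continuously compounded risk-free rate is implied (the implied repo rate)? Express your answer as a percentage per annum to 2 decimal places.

7.20%

From F = S·e^((r−q)T): (r − q) = ln(F/S)/T
ln(1434.3/1425.7) = ln(1.006032) = 0.006014
(r − q) = 0.006014 / (85/365) = 0.025825
r = ln(F/S)/T + q = 0.025825 + 0.0462 = 0.072025
r = 7.20%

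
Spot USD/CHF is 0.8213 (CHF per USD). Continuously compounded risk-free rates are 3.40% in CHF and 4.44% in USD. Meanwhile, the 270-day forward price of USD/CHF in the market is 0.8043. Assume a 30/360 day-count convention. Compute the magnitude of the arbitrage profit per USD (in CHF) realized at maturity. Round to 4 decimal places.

0.0106 per USD (in CHF)

Fair forward: F* = S·e^(carry·T), with carry = (r_CHF − r_USD) = 0.0340 − 0.0444 = -0.0104
F* = 0.8213 · e^(-0.0104 × 270/360) = 0.8213 · e^-0.007800 = 0.8213 × 0.992230 = 0.8149
Market 0.8043 < fair 0.8149: forward underpriced → reverse cash-and-carry (short spot, go long the forward).
At maturity, profit = |F_mkt − F*| = |0.8043 − 0.8149| = 0.0106 per USD (in CHF)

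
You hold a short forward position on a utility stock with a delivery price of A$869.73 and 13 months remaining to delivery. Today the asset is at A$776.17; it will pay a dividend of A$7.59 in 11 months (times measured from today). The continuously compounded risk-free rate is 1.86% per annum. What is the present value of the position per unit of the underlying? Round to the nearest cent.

A$83.67

PV(remaining dividends) I = 7.59·e^(−0.0186·11/12) = 7.4617
Current forward F = (S − I)·e^(rT) = (776.17 − 7.4617)·e^(0.0186·13/12) = 768.7083 × 1.020354 = 784.3546
Value (long) = (F − K)·e^(−rT) = (784.3546 − 869.73) × 0.980052 = -83.6723
Short position value = −(long value) = A$83.67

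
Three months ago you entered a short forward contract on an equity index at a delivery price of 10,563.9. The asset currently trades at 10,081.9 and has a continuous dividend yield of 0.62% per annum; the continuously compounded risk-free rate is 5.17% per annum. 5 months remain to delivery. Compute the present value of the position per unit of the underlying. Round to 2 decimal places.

282.88

Current fair forward for the remaining 5 months: F = S·e^((r − q)·T), (r − q) = 0.0517 − 0.0062 = 0.0455
F = 10081.9 · e^(0.0455 × 5/12) = 10081.9 × 1.01913918 = 10274.8593
Value of long forward = (F − K)·e^(−rT) = (10274.8593 − 10563.9) · e^(−0.0517·5/12)
= -289.0407 × 0.97868870 = -282.88
Short position value = −(long value) = 282.88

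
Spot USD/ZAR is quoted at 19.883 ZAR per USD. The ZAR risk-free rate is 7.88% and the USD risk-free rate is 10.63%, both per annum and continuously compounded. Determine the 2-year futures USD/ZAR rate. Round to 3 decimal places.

F = S·e^((r_ZAR − r_USD)T) = 19.883 · e^((0.0788 − 0.1063) × 2)
= 19.883 · e^-0.055000 = 19.883 × 0.946485
F = 18.819 ZAR per USD

18.819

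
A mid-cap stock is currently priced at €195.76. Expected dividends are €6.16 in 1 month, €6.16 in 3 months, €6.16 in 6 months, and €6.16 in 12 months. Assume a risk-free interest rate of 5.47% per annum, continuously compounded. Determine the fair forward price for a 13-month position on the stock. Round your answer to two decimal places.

€182.21

PV(dividends) I = 6.16·e^(−0.0547·1/12) + 6.16·e^(−0.0547·3/12) + 6.16·e^(−0.0547·6/12) + 6.16·e^(−0.0547·12/12)
I = 6.1320 + 6.0763 + 5.9938 + 5.8321 = 24.0342
F = (S − I)·e^(rT) = (195.76 − 24.0342) · e^(0.0547·13/12)
= 171.7258 · e^0.059258 = 171.7258 × 1.061049 = €182.21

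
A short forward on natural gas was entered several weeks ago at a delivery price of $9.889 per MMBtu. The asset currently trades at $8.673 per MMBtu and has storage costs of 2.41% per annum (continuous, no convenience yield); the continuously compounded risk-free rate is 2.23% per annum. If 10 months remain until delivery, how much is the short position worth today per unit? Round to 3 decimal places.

Current fair forward for the remaining 10 months: F = S·e^((r + u)·T), (r + u) = 0.0223 + 0.0241 = 0.0464
F = 8.673 · e^(0.0464 × 10/12) = 8.673 × 1.039424 = 9.0149
Value of long forward = (F − K)·e^(−rT) = (9.0149 − 9.889) · e^(−0.0223·10/12)
= -0.8741 × 0.981588 = -0.858
Short position value = −(long value) = $0.858

$0.858 per MMBtu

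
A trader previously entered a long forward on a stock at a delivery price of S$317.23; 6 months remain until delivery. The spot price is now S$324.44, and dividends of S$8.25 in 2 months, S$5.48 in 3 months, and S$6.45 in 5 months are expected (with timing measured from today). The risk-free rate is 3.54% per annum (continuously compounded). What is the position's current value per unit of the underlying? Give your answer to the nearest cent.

PV(remaining dividends) I = 8.25·e^(−0.0354·2/12) + 5.48·e^(−0.0354·3/12) + 6.45·e^(−0.0354·5/12) = 19.9887
Current forward F = (S − I)·e^(rT) = (324.44 − 19.9887)·e^(0.0354·6/12) = 304.4513 × 1.017858 = 309.8882
Value (long) = (F − K)·e^(−rT) = (309.8882 − 317.23) × 0.982456 = -7.2130
Value = -S$7.21

-S$7.21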